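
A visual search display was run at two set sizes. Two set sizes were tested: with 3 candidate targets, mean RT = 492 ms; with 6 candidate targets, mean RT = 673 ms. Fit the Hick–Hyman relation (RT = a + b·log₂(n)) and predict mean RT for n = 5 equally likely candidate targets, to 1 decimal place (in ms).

625.4 ms

Solve the two-equation system in a and b:
  b = (673 − 492) / (log₂ 6 − log₂ 3) = 181 / (2.5850 − 1.5850) = 181.000 ms/bit
  a = 492 − 181.000 × 1.5850 = 205.122 ms
Then RT(5) = 205.122 + 181.000 × log₂ 5 = 205.122 + 181.000 × 2.3219 ≈ 625.391 ms.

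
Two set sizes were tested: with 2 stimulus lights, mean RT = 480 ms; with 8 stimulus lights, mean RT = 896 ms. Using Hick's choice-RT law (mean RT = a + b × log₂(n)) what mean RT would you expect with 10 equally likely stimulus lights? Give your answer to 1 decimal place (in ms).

963.0 ms

Fit slope and intercept:
  b = (896 − 480) / (log₂ 8 − log₂ 2) = 416 / (3 − 1) = 208.000 ms/bit
  a = 480 − 208.000 × 1 = 272.000 ms
Then RT(10) = 272.000 + 208.000 × log₂ 10 = 272.000 + 208.000 × 3.3219 ≈ 962.961 ms.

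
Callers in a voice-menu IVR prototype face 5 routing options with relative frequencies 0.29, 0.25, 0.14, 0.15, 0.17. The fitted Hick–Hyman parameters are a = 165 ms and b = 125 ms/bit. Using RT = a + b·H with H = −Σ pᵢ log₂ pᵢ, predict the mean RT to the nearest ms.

448 ms

Entropy contributions −pᵢ log₂ pᵢ: 0.5179, 0.5000, 0.3971, 0.4105, 0.4346; sum H = 2.2601 bits.
RT = a + bH = 165 + 125·2.2601 = 447.52 ms.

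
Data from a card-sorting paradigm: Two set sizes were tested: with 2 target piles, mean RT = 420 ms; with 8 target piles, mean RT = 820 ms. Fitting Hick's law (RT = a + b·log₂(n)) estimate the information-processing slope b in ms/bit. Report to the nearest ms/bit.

The slope on a log₂ axis is (820 − 420) / (3 − 1) = 200 ms/bit.

200 ms/bit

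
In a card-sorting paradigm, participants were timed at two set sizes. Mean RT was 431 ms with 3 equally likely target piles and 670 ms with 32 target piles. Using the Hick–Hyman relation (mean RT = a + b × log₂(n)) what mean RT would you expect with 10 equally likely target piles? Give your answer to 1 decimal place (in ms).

552.6 ms

Solve the two-equation system in a and b:
  b = (670 − 431) / (log₂ 32 − log₂ 3) = 239 / (5 − 1.5850) = 69.985 ms/bit
  a = 431 − 69.985 × 1.5850 = 320.077 ms
Then RT(10) = 320.077 + 69.985 × log₂ 10 = 320.077 + 69.985 × 3.3219 ≈ 552.561 ms.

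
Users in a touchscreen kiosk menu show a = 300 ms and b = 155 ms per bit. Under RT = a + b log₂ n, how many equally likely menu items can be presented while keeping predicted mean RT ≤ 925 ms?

155·log₂ n ≤ 925 − 300 = 625, giving log₂ n ≤ 4.0323 and n ≤ 16.362. The largest whole number is 16.

16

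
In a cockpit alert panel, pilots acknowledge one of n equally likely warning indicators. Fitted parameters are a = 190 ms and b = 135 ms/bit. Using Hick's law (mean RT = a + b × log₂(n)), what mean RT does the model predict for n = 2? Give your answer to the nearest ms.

325 ms

log₂(2) = 1 bits, so RT = 190 + 135 × 1 ≈ 325.000 ms.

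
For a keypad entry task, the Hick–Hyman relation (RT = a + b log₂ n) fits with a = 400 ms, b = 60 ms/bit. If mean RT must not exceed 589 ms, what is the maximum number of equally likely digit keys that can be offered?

Information budget: (589 − 400)/60 = 3.1500 bits, so n ≤ 2^3.1500 = 8.877 → at most 8.

8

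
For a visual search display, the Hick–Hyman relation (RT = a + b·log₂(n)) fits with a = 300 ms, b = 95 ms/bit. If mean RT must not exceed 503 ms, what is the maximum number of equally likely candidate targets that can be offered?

4

95·log₂ n ≤ 503 − 300 = 203, giving log₂ n ≤ 2.1368 and n ≤ 4.398. The largest whole number is 4.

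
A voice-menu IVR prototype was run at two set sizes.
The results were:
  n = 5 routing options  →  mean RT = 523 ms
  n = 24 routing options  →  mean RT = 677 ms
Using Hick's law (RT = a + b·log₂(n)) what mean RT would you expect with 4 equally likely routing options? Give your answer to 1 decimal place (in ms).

Solve the two-equation system in a and b:
  b = (677 − 523) / (log₂ 24 − log₂ 5) = 154 / (4.5850 − 2.3219) = 68.050 ms/bit
  a = 523 − 68.050 × 2.3219 = 364.992 ms
Then RT(4) = 364.992 + 68.050 × log₂ 4 = 364.992 + 68.050 × 2 ≈ 501.093 ms.

501.1 ms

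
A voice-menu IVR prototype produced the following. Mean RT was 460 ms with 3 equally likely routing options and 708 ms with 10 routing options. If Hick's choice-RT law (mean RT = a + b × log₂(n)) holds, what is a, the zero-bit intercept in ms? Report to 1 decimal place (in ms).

233.7 ms

The slope on a log₂ axis is (708 − 460) / (3.3219 − 1.5850) = 142.778 ms/bit.
Intercept: a = 460 − 142.778·log₂(3) = 233.703 ms.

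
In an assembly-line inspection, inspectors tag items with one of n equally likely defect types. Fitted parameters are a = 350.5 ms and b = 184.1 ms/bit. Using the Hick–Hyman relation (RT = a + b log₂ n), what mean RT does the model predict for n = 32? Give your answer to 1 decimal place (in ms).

1271.0 ms

log₂(32) = 5 bits, so RT = 350.5 + 184.1 × 5 ≈ 1271.000 ms.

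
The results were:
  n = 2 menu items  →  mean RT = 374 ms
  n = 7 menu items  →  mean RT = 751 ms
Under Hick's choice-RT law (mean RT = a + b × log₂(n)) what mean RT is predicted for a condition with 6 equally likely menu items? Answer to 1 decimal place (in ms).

704.6 ms

Solve the two-equation system in a and b:
  b = (751 − 374) / (log₂ 7 − log₂ 2) = 377 / (2.8074 − 1) = 208.592 ms/bit
  a = 374 − 208.592 × 1 = 165.408 ms
Then RT(6) = 165.408 + 208.592 × log₂ 6 = 165.408 + 208.592 × 2.5850 ≈ 704.611 ms.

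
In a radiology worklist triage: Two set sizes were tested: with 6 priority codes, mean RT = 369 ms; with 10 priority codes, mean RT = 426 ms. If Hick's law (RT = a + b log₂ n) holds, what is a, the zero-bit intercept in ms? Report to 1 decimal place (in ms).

169.1 ms

b = (RT₂ − RT₁)/(log₂ n₂ − log₂ n₁) = (426 − 369)/(3.3219 − 2.5850) = 77.344 ms/bit.
Intercept: a = 369 − 77.344·log₂(6) = 169.068 ms.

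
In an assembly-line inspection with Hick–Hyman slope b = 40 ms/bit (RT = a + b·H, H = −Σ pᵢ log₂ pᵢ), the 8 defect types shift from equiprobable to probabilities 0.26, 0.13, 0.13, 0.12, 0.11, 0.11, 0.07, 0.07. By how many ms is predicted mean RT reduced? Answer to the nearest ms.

Equiprobable entropy H₀ = log₂ 8 = 3.0000 bits.
Skewed entropy H = −Σ pᵢ log₂ pᵢ = 2.8753 bits.
ΔRT = b·(H₀ − H) = 40 × 0.1247 = 4.99 ms.

5 ms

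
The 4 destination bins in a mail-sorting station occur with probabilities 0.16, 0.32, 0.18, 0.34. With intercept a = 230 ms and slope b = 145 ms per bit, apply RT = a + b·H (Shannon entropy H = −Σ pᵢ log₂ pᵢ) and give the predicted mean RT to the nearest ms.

H = 0.16·log₂(1/0.16) + 0.32·log₂(1/0.32) + 0.18·log₂(1/0.18) + 0.34·log₂(1/0.34) = 1.9235 bits.
RT = 230 + 145 × 1.9235 = 508.91 ms.

509 ms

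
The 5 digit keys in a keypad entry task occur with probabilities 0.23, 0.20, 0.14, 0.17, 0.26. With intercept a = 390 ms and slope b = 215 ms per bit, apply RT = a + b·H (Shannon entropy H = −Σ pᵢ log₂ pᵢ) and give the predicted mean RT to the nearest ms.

882 ms

Entropy contributions −pᵢ log₂ pᵢ: 0.4877, 0.4644, 0.3971, 0.4346, 0.5053; sum H = 2.2890 bits.
RT = a + bH = 390 + 215·2.2890 = 882.14 ms.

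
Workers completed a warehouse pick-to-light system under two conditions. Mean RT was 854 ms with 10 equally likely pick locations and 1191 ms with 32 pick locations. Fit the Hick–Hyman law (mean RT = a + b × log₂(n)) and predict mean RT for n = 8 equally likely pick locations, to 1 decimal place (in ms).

789.3 ms

Fit slope and intercept:
  b = (1191 − 854) / (log₂ 32 − log₂ 10) = 337 / (5 − 3.3219) = 200.826 ms/bit
  a = 854 − 200.826 × 3.3219 = 186.871 ms
Then RT(8) = 186.871 + 200.826 × log₂ 8 = 186.871 + 200.826 × 3 ≈ 789.349 ms.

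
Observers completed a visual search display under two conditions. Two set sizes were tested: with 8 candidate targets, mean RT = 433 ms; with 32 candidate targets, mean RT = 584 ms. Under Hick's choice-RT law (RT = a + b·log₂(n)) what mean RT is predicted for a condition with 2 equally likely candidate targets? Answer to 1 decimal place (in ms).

With log₂ n on the abscissa the relation is linear; from the two conditions:
  b = (584 − 433) / (log₂ 32 − log₂ 8) = 151 / (5 − 3) = 75.500 ms/bit
  a = 433 − 75.500 × 3 = 206.500 ms
Then RT(2) = 206.500 + 75.500 × log₂ 2 = 206.500 + 75.500 × 1 ≈ 282.000 ms.

282.0 ms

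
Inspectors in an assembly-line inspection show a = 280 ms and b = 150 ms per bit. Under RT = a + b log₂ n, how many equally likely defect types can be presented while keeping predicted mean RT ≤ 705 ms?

7

150·log₂ n ≤ 705 − 280 = 425, giving log₂ n ≤ 2.8333 and n ≤ 7.127. The largest whole number is 7.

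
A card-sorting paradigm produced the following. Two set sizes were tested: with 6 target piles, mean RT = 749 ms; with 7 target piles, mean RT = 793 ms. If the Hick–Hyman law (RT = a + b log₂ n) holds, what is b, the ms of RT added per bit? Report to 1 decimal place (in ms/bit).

b = (RT₂ − RT₁)/(log₂ n₂ − log₂ n₁) = (793 − 749)/(2.8074 − 2.5850) = 197.848 ms/bit.

197.8 ms/bit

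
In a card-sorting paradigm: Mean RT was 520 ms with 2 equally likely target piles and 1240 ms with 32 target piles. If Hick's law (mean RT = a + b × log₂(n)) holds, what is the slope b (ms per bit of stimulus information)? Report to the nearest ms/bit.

180 ms/bit

The slope on a log₂ axis is (1240 − 520) / (5 − 1) = 180 ms/bit.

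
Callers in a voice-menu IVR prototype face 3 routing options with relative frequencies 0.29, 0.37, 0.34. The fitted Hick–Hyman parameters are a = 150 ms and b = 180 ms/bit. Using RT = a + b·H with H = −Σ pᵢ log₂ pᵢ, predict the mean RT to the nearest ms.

H = 0.29·log₂(1/0.29) + 0.37·log₂(1/0.37) + 0.34·log₂(1/0.34) = 1.5778 bits.
RT = 150 + 180 × 1.5778 = 434.01 ms.

434 ms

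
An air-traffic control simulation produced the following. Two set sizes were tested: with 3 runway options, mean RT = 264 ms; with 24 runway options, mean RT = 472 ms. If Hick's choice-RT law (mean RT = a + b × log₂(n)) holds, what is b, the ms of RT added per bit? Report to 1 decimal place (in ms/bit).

b = (RT₂ − RT₁)/(log₂ n₂ − log₂ n₁) = (472 − 264)/(4.5850 − 1.5850) = 69.333 ms/bit.

69.3 ms/bit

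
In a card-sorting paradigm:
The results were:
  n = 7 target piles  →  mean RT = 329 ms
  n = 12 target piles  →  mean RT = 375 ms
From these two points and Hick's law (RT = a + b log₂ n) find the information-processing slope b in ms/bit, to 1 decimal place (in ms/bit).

59.2 ms/bit

b = (RT₂ − RT₁)/(log₂ n₂ − log₂ n₁) = (375 − 329)/(3.5850 − 2.8074) = 59.156 ms/bit.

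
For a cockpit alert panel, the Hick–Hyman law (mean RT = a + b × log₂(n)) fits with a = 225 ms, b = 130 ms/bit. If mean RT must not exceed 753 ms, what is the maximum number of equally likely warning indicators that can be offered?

130·log₂ n ≤ 753 − 225 = 528, giving log₂ n ≤ 4.0615 and n ≤ 16.697. The largest whole number is 16.

16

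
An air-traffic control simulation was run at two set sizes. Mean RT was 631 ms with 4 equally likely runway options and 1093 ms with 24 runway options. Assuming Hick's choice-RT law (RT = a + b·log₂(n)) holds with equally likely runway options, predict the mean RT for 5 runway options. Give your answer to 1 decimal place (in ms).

688.5 ms

Solve the two-equation system in a and b:
  b = (1093 − 631) / (log₂ 24 − log₂ 4) = 462 / (4.5850 − 2) = 178.726 ms/bit
  a = 631 − 178.726 × 2 = 273.548 ms
Then RT(5) = 273.548 + 178.726 × log₂ 5 = 273.548 + 178.726 × 2.3219 ≈ 688.537 ms.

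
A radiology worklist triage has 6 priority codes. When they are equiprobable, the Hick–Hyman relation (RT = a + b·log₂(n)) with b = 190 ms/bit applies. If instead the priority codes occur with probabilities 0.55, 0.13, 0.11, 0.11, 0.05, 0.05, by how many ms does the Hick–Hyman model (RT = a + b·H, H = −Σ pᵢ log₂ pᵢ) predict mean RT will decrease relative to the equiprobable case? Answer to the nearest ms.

The RT saving is b·ΔH. Equiprobable H₀ = log₂(6) = 2.5850 bits; with the given probabilities H = 1.9898 bits.
b·(H₀ − H) = 190 × (2.5850 − 1.9898) = 113.08 ms.

113 ms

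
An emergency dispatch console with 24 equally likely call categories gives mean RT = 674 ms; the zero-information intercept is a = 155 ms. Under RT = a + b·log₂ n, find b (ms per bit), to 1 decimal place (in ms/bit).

24 alternatives carry log₂ 24 = 4.5850 bits; the choice cost is 674 − 155 = 519 ms, so b = 519/4.5850 = 113.196 ms/bit.

113.2 ms/bit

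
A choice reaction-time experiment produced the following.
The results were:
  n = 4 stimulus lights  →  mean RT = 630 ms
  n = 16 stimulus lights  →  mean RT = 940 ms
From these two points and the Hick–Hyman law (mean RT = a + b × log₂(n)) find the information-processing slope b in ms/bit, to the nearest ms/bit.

155 ms/bit

The slope on a log₂ axis is (940 − 630) / (4 − 2) = 155 ms/bit.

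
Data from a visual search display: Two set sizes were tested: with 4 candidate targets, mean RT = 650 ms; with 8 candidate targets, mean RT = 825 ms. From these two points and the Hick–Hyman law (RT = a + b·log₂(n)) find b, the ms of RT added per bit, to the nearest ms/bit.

175 ms/bit

b = (RT₂ − RT₁)/(log₂ n₂ − log₂ n₁) = (825 − 650)/(3 − 2) = 175 ms/bit.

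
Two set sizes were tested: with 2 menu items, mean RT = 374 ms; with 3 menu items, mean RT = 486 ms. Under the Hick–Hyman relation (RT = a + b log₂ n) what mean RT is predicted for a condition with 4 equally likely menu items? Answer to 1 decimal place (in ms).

Fit slope and intercept:
  b = (486 − 374) / (log₂ 3 − log₂ 2) = 112 / (1.5850 − 1) = 191.465 ms/bit
  a = 374 − 191.465 × 1 = 182.535 ms
Then RT(4) = 182.535 + 191.465 × log₂ 4 = 182.535 + 191.465 × 2 ≈ 565.465 ms.

565.5 ms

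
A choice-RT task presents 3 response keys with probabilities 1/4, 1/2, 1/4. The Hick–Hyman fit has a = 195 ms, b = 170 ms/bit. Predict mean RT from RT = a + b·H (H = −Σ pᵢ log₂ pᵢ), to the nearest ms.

Each term −pᵢ log₂ pᵢ: 0.25·2 + 0.5·1 + 0.25·2; summed, H = 1.500 bits.
Mean RT = a + bH = 195 + 170·1.500 = 450.00 ms.

450 ms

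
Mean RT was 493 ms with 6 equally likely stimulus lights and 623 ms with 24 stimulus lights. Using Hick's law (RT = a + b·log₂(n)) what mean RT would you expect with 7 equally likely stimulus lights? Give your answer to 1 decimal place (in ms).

507.5 ms

Fit slope and intercept:
  b = (623 − 493) / (log₂ 24 − log₂ 6) = 130 / (4.5850 − 2.5850) = 65.000 ms/bit
  a = 493 − 65.000 × 2.5850 = 324.977 ms
Then RT(7) = 324.977 + 65.000 × log₂ 7 = 324.977 + 65.000 × 2.8074 ≈ 507.456 ms.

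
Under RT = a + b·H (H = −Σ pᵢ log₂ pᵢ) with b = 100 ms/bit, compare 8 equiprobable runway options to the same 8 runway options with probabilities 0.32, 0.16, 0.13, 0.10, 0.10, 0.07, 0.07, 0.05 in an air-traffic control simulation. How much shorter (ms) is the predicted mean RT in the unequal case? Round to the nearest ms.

25 ms

Equiprobable entropy H₀ = log₂ 8 = 3.0000 bits.
Skewed entropy H = −Σ pᵢ log₂ pᵢ = 2.7493 bits.
ΔRT = b·(H₀ − H) = 100 × 0.2507 = 25.07 ms.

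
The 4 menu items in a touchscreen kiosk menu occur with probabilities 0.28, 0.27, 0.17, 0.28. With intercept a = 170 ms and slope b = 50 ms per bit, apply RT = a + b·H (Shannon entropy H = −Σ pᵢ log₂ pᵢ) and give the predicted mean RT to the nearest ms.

Entropy contributions −pᵢ log₂ pᵢ: 0.5142, 0.5100, 0.4346, 0.5142; sum H = 1.9730 bits.
RT = a + bH = 170 + 50·1.9730 = 268.65 ms.

269 ms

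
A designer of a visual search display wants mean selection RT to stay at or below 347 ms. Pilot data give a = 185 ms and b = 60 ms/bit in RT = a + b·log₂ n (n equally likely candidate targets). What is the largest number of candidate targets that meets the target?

60·log₂ n ≤ 347 − 185 = 162, giving log₂ n ≤ 2.7000 and n ≤ 6.498. The largest whole number is 6.

6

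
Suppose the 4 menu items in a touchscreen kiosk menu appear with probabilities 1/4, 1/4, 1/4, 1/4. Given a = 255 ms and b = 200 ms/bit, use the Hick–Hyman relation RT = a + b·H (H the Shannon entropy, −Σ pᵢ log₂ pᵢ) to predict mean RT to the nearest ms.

H = −Σ pᵢ log₂ pᵢ = 0.25·2 + 0.25·2 + 0.25·2 + 0.25·2 = 2.000 bits.
RT = 255 + 200 × 2.000 = 655.00 ms.

655 ms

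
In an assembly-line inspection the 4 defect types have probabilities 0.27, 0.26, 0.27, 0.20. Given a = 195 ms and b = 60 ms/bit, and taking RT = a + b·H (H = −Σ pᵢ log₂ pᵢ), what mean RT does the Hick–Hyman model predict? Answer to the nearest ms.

Entropy contributions −pᵢ log₂ pᵢ: 0.5100, 0.5053, 0.5100, 0.4644; sum H = 1.9897 bits.
RT = a + bH = 195 + 60·1.9897 = 314.38 ms.

314 ms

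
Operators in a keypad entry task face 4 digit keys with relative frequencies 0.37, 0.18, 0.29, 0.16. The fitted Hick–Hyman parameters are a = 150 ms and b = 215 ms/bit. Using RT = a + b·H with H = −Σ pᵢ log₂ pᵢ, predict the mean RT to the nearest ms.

Entropy contributions −pᵢ log₂ pᵢ: 0.5307, 0.4453, 0.5179, 0.4230; sum H = 1.9170 bits.
RT = a + bH = 150 + 215·1.9170 = 562.15 ms.

562 ms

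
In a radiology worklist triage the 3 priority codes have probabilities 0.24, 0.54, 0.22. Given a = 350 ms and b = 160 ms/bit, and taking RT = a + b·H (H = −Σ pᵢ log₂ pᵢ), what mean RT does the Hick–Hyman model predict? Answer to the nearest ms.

583 ms

H = 0.24·log₂(1/0.24) + 0.54·log₂(1/0.54) + 0.22·log₂(1/0.22) = 1.4548 bits.
RT = 350 + 160 × 1.4548 = 582.76 ms.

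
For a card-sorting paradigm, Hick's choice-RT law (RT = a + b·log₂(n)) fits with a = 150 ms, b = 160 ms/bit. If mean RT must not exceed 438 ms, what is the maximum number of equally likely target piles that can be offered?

160·log₂ n ≤ 438 − 150 = 288, giving log₂ n ≤ 1.8000 and n ≤ 3.482. The largest whole number is 3.

3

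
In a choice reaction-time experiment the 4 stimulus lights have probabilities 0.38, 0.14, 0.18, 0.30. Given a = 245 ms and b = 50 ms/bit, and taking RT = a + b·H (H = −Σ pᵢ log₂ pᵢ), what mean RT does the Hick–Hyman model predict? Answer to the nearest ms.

340 ms

H = 0.38·log₂(1/0.38) + 0.14·log₂(1/0.14) + 0.18·log₂(1/0.18) + 0.30·log₂(1/0.30) = 1.8940 bits.
RT = 245 + 50 × 1.8940 = 339.70 ms.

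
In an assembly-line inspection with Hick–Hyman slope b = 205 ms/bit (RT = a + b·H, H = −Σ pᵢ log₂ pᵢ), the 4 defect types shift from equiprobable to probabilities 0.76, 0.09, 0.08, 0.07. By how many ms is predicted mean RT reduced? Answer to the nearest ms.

169 ms

Equiprobable entropy H₀ = log₂ 4 = 2.0000 bits.
Skewed entropy H = −Σ pᵢ log₂ pᵢ = 1.1736 bits.
ΔRT = b·(H₀ − H) = 205 × 0.8264 = 169.41 ms.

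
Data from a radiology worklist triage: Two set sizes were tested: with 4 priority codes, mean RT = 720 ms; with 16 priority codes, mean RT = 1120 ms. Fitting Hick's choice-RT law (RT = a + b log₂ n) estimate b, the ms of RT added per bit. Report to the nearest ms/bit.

200 ms/bit

The slope on a log₂ axis is (1120 − 720) / (4 − 2) = 200 ms/bit.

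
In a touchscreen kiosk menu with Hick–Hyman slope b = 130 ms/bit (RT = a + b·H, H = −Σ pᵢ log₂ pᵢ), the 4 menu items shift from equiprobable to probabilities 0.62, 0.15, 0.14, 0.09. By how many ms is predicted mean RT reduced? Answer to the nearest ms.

The RT saving is b·ΔH. Equiprobable H₀ = log₂(4) = 2.0000 bits; with the given probabilities H = 1.5479 bits.
b·(H₀ − H) = 130 × (2.0000 − 1.5479) = 58.77 ms.

59 ms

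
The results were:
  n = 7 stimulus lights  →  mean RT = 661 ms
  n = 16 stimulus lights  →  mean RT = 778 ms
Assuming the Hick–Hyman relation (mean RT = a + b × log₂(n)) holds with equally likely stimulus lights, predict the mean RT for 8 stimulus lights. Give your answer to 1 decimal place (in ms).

679.9 ms

Fit slope and intercept:
  b = (778 − 661) / (log₂ 16 − log₂ 7) = 117 / (4 − 2.8074) = 98.101 ms/bit
  a = 661 − 98.101 × 2.8074 = 385.595 ms
Then RT(8) = 385.595 + 98.101 × log₂ 8 = 385.595 + 98.101 × 3 ≈ 679.899 ms.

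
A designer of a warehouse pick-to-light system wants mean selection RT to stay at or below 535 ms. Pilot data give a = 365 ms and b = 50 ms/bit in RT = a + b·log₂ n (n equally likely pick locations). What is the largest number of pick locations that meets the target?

10

Set 365 + 50·log₂ n ≤ 535 → log₂ n ≤ (535 − 365)/50 = 3.4000.
So n ≤ 2^3.4000 = 10.556; the largest integer n is 10.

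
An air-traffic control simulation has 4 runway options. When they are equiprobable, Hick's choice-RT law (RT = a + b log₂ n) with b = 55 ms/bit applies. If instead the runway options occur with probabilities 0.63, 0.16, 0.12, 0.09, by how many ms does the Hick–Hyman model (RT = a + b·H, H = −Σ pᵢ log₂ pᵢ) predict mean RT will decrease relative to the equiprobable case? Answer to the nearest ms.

26 ms

The RT saving is b·ΔH. Equiprobable H₀ = log₂(4) = 2.0000 bits; with the given probabilities H = 1.5227 bits.
b·(H₀ − H) = 55 × (2.0000 − 1.5227) = 26.25 ms.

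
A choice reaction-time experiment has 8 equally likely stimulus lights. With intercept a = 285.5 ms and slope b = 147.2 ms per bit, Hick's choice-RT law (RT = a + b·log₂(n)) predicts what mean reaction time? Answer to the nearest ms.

727 ms

log₂(8) = 3 bits, so RT = 285.5 + 147.2 × 3 ≈ 727.100 ms.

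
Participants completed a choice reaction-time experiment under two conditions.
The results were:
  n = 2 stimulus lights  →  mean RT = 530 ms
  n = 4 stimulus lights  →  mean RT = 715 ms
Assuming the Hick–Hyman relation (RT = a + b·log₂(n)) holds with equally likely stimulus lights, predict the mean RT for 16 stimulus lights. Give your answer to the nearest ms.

1085 ms

RT is linear in log₂ n, so two points fix the line:
  b = (715 − 530) / (log₂ 4 − log₂ 2) = 185 / (2 − 1) = 185 ms/bit
  a = 530 − 185 × 1 = 345 ms
Then RT(16) = 345 + 185 × log₂ 16 = 345 + 185 × 4 ≈ 1085.000 ms.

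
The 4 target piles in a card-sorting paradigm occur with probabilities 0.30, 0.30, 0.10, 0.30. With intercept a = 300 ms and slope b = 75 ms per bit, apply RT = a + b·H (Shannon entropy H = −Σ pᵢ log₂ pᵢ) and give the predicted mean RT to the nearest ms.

Entropy contributions −pᵢ log₂ pᵢ: 0.5211, 0.5211, 0.3322, 0.5211; sum H = 1.8955 bits.
RT = a + bH = 300 + 75·1.8955 = 442.16 ms.

442 ms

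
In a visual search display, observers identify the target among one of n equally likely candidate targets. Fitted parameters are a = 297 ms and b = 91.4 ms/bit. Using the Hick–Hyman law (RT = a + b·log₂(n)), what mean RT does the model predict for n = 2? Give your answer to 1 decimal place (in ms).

388.4 ms

log₂(2) = 1 bits, so RT = 297 + 91.4 × 1 ≈ 388.400 ms.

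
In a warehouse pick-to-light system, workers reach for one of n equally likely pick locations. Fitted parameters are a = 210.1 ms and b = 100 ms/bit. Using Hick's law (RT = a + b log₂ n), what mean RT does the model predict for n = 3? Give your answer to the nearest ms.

log₂(3) = 1.5850 bits, so RT = 210.1 + 100 × 1.5850 ≈ 368.596 ms.

369 ms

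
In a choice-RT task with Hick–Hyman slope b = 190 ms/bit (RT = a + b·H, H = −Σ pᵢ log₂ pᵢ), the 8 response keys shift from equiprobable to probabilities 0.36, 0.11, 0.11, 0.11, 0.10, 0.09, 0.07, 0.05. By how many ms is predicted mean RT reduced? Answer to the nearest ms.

The RT saving is b·ΔH. Equiprobable H₀ = log₂(8) = 3.0000 bits; with the given probabilities H = 2.7110 bits.
b·(H₀ − H) = 190 × (3.0000 − 2.7110) = 54.92 ms.

55 ms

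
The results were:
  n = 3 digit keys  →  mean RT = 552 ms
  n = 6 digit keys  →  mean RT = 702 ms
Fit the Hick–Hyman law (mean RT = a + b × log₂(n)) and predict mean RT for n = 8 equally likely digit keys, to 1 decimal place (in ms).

Fit slope and intercept:
  b = (702 − 552) / (log₂ 6 − log₂ 3) = 150 / (2.5850 − 1.5850) = 150.000 ms/bit
  a = 552 − 150.000 × 1.5850 = 314.256 ms
Then RT(8) = 314.256 + 150.000 × log₂ 8 = 314.256 + 150.000 × 3 ≈ 764.256 ms.

764.3 ms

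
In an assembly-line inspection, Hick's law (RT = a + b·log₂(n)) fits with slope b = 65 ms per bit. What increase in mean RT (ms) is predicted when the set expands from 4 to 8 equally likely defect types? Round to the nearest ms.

65 ms

The intercept a cancels: ΔRT = b·(log₂ n₂ − log₂ n₁) = b·log₂(n₂/n₁).
log₂(8) − log₂(4) = log₂(8/4) = log₂(2) = 1.
ΔRT = 65 × 1.0000 = 65.000 ms.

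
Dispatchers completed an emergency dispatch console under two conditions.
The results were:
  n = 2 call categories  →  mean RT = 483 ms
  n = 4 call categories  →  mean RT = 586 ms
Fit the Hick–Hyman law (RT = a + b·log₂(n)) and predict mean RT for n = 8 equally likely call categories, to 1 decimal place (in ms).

With log₂ n on the abscissa the relation is linear; from the two conditions:
  b = (586 − 483) / (log₂ 4 − log₂ 2) = 103 / (2 − 1) = 103.000 ms/bit
  a = 483 − 103.000 × 1 = 380.000 ms
Then RT(8) = 380.000 + 103.000 × log₂ 8 = 380.000 + 103.000 × 3 ≈ 689.000 ms.

689.0 ms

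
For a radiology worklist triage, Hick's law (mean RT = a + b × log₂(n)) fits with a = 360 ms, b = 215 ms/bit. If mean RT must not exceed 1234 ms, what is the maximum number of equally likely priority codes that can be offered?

16

Information budget: (1234 − 360)/215 = 4.0651 bits, so n ≤ 2^4.0651 = 16.739 → at most 16.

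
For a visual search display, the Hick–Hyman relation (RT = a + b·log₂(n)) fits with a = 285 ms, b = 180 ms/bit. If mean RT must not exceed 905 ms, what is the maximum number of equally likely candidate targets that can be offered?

Information budget: (905 − 285)/180 = 3.4444 bits, so n ≤ 2^3.4444 = 10.886 → at most 10.

10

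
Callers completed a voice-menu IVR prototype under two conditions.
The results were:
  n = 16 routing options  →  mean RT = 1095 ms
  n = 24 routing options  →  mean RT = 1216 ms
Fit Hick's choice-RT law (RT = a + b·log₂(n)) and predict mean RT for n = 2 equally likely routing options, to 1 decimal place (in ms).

Solve the two-equation system in a and b:
  b = (1216 − 1095) / (log₂ 24 − log₂ 16) = 121 / (4.5850 − 4) = 206.851 ms/bit
  a = 1095 − 206.851 × 4 = 267.597 ms
Then RT(2) = 267.597 + 206.851 × log₂ 2 = 267.597 + 206.851 × 1 ≈ 474.447 ms.

474.4 ms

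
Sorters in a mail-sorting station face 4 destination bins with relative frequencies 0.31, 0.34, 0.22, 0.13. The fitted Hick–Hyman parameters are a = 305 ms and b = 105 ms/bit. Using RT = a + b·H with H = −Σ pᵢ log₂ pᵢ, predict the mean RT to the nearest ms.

506 ms

Entropy contributions −pᵢ log₂ pᵢ: 0.5238, 0.5292, 0.4806, 0.3826; sum H = 1.9162 bits.
RT = a + bH = 305 + 105·1.9162 = 506.20 ms.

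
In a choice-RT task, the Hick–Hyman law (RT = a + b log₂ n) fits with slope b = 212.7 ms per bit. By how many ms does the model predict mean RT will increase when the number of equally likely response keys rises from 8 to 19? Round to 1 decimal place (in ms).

265.4 ms

ΔRT = (a + b log₂ n₂) − (a + b log₂ n₁) = b·(log₂ n₂ − log₂ n₁).
log₂(19) − log₂(8) = 4.2479 − 3 = 1.2479.
ΔRT = 212.7 × 1.2479 = 265.434 ms.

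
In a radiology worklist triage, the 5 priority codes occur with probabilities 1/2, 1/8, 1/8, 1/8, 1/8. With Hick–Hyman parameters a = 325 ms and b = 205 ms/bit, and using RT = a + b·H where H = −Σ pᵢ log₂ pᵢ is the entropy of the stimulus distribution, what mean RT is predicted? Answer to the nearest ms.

735 ms

H = −Σ pᵢ log₂ pᵢ = 0.5·1 + 0.125·3 + 0.125·3 + 0.125·3 + 0.125·3 = 2.000 bits.
RT = 325 + 205 × 2.000 = 735.00 ms.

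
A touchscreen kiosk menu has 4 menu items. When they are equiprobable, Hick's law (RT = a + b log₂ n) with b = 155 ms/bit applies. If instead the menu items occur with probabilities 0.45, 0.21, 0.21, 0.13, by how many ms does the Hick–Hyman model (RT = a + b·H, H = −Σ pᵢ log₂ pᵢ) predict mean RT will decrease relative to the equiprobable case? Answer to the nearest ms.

The RT saving is b·ΔH. Equiprobable H₀ = log₂(4) = 2.0000 bits; with the given probabilities H = 1.8467 bits.
b·(H₀ − H) = 155 × (2.0000 − 1.8467) = 23.76 ms.

24 ms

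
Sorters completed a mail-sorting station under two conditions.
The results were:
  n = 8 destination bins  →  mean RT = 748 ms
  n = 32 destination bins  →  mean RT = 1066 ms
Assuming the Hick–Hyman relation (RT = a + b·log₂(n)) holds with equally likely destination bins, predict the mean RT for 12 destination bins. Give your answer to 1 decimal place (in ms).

Solve the two-equation system in a and b:
  b = (1066 − 748) / (log₂ 32 − log₂ 8) = 318 / (5 − 3) = 159.000 ms/bit
  a = 748 − 159.000 × 3 = 271.000 ms
Then RT(12) = 271.000 + 159.000 × log₂ 12 = 271.000 + 159.000 × 3.5850 ≈ 841.009 ms.

841.0 ms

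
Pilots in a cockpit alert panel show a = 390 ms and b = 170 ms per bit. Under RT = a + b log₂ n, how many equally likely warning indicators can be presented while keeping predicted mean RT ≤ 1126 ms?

170·log₂ n ≤ 1126 − 390 = 736, giving log₂ n ≤ 4.3294 and n ≤ 20.104. The largest whole number is 20.

20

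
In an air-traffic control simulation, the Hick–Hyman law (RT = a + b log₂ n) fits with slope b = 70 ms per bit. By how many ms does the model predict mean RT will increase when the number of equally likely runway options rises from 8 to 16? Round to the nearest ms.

ΔRT = (a + b log₂ n₂) − (a + b log₂ n₁) = b·(log₂ n₂ − log₂ n₁).
log₂(16) − log₂(8) = log₂(16/8) = log₂(2) = 1.
ΔRT = 70 × 1.0000 = 70.000 ms.

70 ms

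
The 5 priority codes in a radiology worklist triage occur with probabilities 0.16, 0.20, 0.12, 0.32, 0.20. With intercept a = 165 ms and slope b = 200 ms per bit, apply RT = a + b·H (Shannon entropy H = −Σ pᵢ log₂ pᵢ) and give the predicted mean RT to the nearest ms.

Entropy contributions −pᵢ log₂ pᵢ: 0.4230, 0.4644, 0.3671, 0.5260, 0.4644; sum H = 2.2449 bits.
RT = a + bH = 165 + 200·2.2449 = 613.98 ms.

614 ms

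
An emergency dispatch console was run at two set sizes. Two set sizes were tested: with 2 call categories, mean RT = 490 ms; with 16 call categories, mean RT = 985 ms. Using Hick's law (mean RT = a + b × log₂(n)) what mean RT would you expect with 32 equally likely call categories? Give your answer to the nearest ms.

1150 ms

Fit slope and intercept:
  b = (985 − 490) / (log₂ 16 − log₂ 2) = 495 / (4 − 1) = 165 ms/bit
  a = 490 − 165 × 1 = 325 ms
Then RT(32) = 325 + 165 × log₂ 32 = 325 + 165 × 5 ≈ 1150.000 ms.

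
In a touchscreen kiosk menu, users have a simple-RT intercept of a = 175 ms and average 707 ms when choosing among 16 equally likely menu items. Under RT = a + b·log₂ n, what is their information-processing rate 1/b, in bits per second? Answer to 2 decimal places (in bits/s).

7.52 bits/s

Choice component = 707 − 175 = 532 ms over log₂(16) = 4 bits.
b = 532 / 4 = 133.000 ms/bit, so 1/b = 7.519 bits/s.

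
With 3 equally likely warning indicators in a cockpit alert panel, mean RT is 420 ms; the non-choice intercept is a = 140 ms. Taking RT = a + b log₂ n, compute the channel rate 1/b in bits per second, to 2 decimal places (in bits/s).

5.66 bits/s

Choice component = 420 − 140 = 280 ms over log₂(3) = 1.5850 bits.
b = 280 / 1.5850 = 176.660 ms/bit, so 1/b = 5.661 bits/s.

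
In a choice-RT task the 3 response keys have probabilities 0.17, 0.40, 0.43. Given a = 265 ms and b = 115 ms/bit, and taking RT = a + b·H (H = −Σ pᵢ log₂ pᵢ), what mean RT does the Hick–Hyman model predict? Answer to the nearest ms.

Entropy contributions −pᵢ log₂ pᵢ: 0.4346, 0.5288, 0.5236; sum H = 1.4869 bits.
RT = a + bH = 265 + 115·1.4869 = 436.00 ms.

436 ms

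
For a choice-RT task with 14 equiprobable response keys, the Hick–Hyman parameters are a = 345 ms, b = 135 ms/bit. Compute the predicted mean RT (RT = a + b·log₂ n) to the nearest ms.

859 ms

log₂(14) = 3.8074 bits, so RT = 345 + 135 × 3.8074 ≈ 858.993 ms.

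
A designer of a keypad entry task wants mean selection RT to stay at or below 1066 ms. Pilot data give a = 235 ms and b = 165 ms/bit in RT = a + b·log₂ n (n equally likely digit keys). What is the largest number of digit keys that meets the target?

32

Set 235 + 165·log₂ n ≤ 1066 → log₂ n ≤ (1066 − 235)/165 = 5.0364.
So n ≤ 2^5.0364 = 32.817; the largest integer n is 32.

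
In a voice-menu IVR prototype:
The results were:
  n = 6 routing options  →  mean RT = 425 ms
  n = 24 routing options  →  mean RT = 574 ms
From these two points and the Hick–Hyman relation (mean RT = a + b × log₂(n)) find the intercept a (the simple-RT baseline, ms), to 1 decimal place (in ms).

232.4 ms

The slope on a log₂ axis is (574 − 425) / (4.5850 − 2.5850) = 74.500 ms/bit.
Intercept: a = 425 − 74.500·log₂(6) = 232.420 ms.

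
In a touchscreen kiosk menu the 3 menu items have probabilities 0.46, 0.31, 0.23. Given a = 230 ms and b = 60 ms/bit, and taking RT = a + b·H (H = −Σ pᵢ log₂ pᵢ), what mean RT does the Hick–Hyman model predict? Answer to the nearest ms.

322 ms

Entropy contributions −pᵢ log₂ pᵢ: 0.5153, 0.5238, 0.4877; sum H = 1.5268 bits.
RT = a + bH = 230 + 60·1.5268 = 321.61 ms.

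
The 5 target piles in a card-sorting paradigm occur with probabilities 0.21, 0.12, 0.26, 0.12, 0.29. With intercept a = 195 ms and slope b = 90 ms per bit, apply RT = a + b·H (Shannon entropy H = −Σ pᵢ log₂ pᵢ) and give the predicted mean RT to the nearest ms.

396 ms

H = 0.21·log₂(1/0.21) + 0.12·log₂(1/0.12) + 0.26·log₂(1/0.26) + 0.12·log₂(1/0.12) + 0.29·log₂(1/0.29) = 2.2301 bits.
RT = 195 + 90 × 2.2301 = 395.71 ms.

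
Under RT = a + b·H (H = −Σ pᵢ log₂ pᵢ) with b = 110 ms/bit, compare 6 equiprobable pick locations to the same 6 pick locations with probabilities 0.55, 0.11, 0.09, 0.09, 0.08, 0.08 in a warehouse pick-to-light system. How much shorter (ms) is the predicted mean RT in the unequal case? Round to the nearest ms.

Equiprobable entropy H₀ = log₂ 6 = 2.5850 bits.
Skewed entropy H = −Σ pᵢ log₂ pᵢ = 2.0330 bits.
ΔRT = b·(H₀ − H) = 110 × 0.5520 = 60.72 ms.

61 ms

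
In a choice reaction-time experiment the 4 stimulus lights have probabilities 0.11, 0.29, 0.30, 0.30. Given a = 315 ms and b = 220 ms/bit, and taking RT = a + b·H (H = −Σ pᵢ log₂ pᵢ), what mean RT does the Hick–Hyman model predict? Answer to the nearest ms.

735 ms

Entropy contributions −pᵢ log₂ pᵢ: 0.3503, 0.5179, 0.5211, 0.5211; sum H = 1.9104 bits.
RT = a + bH = 315 + 220·1.9104 = 735.28 ms.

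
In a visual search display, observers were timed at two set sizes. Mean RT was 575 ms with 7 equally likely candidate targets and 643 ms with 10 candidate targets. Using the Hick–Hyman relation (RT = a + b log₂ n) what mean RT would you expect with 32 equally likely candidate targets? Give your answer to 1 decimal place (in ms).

864.8 ms

Solve the two-equation system in a and b:
  b = (643 − 575) / (log₂ 10 − log₂ 7) = 68 / (3.3219 − 2.8074) = 132.148 ms/bit
  a = 575 − 132.148 × 2.8074 = 204.013 ms
Then RT(32) = 204.013 + 132.148 × log₂ 32 = 204.013 + 132.148 × 5 ≈ 864.754 ms.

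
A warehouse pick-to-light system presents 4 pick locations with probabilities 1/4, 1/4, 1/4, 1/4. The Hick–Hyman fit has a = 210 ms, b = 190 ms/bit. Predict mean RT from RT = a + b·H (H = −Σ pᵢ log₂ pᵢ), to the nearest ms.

Each term −pᵢ log₂ pᵢ: 0.25·2 + 0.25·2 + 0.25·2 + 0.25·2; summed, H = 2.000 bits.
Mean RT = a + bH = 210 + 190·2.000 = 590.00 ms.

590 ms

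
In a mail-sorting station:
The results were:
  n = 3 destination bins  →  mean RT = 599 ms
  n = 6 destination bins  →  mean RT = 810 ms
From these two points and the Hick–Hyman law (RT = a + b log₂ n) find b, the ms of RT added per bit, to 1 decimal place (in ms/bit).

211.0 ms/bit

b = (RT₂ − RT₁)/(log₂ n₂ − log₂ n₁) = (810 − 599)/(2.5850 − 1.5850) = 211.000 ms/bit.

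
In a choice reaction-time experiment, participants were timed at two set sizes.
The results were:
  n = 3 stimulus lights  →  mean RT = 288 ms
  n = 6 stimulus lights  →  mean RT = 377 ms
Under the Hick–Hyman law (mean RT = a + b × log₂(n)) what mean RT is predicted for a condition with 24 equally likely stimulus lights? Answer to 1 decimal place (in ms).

Fit slope and intercept:
  b = (377 − 288) / (log₂ 6 − log₂ 3) = 89 / (2.5850 − 1.5850) = 89.000 ms/bit
  a = 288 − 89.000 × 1.5850 = 146.938 ms
Then RT(24) = 146.938 + 89.000 × log₂ 24 = 146.938 + 89.000 × 4.5850 ≈ 555.000 ms.

555.0 ms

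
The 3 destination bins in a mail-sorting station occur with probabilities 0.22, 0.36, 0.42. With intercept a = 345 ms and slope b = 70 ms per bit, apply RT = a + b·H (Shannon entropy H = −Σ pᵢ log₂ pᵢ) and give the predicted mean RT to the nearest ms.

H = 0.22·log₂(1/0.22) + 0.36·log₂(1/0.36) + 0.42·log₂(1/0.42) = 1.5368 bits.
RT = 345 + 70 × 1.5368 = 452.58 ms.

453 ms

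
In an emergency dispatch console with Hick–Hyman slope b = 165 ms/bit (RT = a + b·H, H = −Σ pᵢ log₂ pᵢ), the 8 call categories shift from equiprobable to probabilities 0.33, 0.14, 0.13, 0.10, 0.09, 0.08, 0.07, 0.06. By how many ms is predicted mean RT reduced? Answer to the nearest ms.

The RT saving is b·ΔH. Equiprobable H₀ = log₂(8) = 3.0000 bits; with the given probabilities H = 2.7560 bits.
b·(H₀ − H) = 165 × (3.0000 − 2.7560) = 40.26 ms.

40 ms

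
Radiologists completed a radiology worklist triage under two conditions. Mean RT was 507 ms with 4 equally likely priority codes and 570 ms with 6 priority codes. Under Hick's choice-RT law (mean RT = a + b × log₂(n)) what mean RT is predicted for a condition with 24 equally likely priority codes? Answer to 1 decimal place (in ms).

Solve the two-equation system in a and b:
  b = (570 − 507) / (log₂ 6 − log₂ 4) = 63 / (2.5850 − 2) = 107.699 ms/bit
  a = 507 − 107.699 × 2 = 291.602 ms
Then RT(24) = 291.602 + 107.699 × log₂ 24 = 291.602 + 107.699 × 4.5850 ≈ 785.398 ms.

785.4 ms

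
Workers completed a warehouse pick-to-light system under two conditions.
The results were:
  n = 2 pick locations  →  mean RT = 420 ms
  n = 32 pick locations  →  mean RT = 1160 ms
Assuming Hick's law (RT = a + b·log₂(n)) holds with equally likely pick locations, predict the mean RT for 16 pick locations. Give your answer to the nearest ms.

975 ms

RT is linear in log₂ n, so two points fix the line:
  b = (1160 − 420) / (log₂ 32 − log₂ 2) = 740 / (5 − 1) = 185 ms/bit
  a = 420 − 185 × 1 = 235 ms
Then RT(16) = 235 + 185 × log₂ 16 = 235 + 185 × 4 ≈ 975.000 ms.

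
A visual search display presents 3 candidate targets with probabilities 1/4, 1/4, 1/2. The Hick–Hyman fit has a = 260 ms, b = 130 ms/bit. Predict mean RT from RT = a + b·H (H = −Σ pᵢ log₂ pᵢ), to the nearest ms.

Each term −pᵢ log₂ pᵢ: 0.25·2 + 0.25·2 + 0.5·1; summed, H = 1.500 bits.
Mean RT = a + bH = 260 + 130·1.500 = 455.00 ms.

455 ms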